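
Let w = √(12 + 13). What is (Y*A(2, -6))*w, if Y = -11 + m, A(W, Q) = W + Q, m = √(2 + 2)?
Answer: 180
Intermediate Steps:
m = 2 (m = √4 = 2)
A(W, Q) = Q + W
Y = -9 (Y = -11 + 2 = -9)
w = 5 (w = √25 = 5)
(Y*A(2, -6))*w = -9*(-6 + 2)*5 = -9*(-4)*5 = 36*5 = 180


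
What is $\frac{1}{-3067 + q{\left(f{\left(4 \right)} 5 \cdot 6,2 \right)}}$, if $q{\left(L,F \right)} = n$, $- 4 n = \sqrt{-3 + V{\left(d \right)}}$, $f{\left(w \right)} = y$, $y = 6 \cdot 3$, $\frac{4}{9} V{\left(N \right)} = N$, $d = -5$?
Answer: $- \frac{196288}{602015353} + \frac{8 i \sqrt{57}}{602015353} \approx -0.00032605 + 1.0033 \cdot 10^{-7} i$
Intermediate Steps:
$V{\left(N \right)} = \frac{9 N}{4}$
$y = 18$
$f{\left(w \right)} = 18$
$n = - \frac{i \sqrt{57}}{8}$ ($n = - \frac{\sqrt{-3 + \frac{9}{4} \left(-5\right)}}{4} = - \frac{\sqrt{-3 - \frac{45}{4}}}{4} = - \frac{\sqrt{- \frac{57}{4}}}{4} = - \frac{\frac{1}{2} i \sqrt{57}}{4} = - \frac{i \sqrt{57}}{8} \approx - 0.94373 i$)
$q{\left(L,F \right)} = - \frac{i \sqrt{57}}{8}$
$\frac{1}{-3067 + q{\left(f{\left(4 \right)} 5 \cdot 6,2 \right)}} = \frac{1}{-3067 - \frac{i \sqrt{57}}{8}}$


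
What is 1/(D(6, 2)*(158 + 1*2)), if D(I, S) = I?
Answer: 1/960 ≈ 0.0010417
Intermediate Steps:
1/(D(6, 2)*(158 + 1*2)) = 1/(6*(158 + 1*2)) = 1/(6*(158 + 2)) = 1/(6*160) = 1/960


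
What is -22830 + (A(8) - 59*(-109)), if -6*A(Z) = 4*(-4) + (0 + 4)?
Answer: -16397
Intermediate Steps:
A(Z) = 2 (A(Z) = -(4*(-4) + (0 + 4))/6 = -(-16 + 4)/6 = -1/6*(-12) = 2)
-22830 + (A(8) - 59*(-109)) = -22830 + (2 - 59*(-109)) = -22830 + (2 + 6431) = -22830 + 6433 = -16397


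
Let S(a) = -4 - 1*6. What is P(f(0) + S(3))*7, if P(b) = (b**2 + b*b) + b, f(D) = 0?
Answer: 1330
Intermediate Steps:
S(a) = -10 (S(a) = -4 - 6 = -10)
P(b) = b + 2*b**2 (P(b) = (b**2 + b**2) + b = 2*b**2 + b = b + 2*b**2)
P(f(0) + S(3))*7 = ((0 - 10)*(1 + 2*(0 - 10)))*7 = -10*(1 + 2*(-10))*7 = -10*(1 - 20)*7 = -10*(-19)*7 = 190*7 = 1330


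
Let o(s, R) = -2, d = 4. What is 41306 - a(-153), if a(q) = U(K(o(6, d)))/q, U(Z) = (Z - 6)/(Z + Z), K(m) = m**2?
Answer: 25279271/612 ≈ 41306.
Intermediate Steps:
U(Z) = (-6 + Z)/(2*Z) (U(Z) = (-6 + Z)/((2*Z)) = (-6 + Z)*(1/(2*Z)) = (-6 + Z)/(2*Z))
a(q) = -1/(4*q) (a(q) = ((-6 + (-2)**2)/(2*((-2)**2)))/q = ((1/2)*(-6 + 4)/4)/q = ((1/2)*(1/4)*(-2))/q = -1/(4*q))
41306 - a(-153) = 41306 - (-1)/(4*(-153)) = 41306 - (-1)*(-1)/(4*153) = 41306 - 1*1/612 = 41306 - 1/612 = 25279271/612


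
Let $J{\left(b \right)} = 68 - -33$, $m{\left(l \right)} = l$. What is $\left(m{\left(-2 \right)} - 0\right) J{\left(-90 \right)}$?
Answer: $-202$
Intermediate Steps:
$J{\left(b \right)} = 101$ ($J{\left(b \right)} = 68 + 33 = 101$)
$\left(m{\left(-2 \right)} - 0\right) J{\left(-90 \right)} = \left(-2 - 0\right) 101 = \left(-2 + 0\right) 101 = \left(-2\right) 101 = -202$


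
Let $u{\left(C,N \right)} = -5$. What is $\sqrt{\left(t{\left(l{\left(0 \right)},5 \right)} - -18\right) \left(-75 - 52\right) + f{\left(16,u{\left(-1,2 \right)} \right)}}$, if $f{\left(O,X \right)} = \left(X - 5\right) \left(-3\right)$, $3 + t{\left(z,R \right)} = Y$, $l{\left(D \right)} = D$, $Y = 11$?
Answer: $2 i \sqrt{818} \approx 57.201 i$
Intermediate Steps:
$t{\left(z,R \right)} = 8$ ($t{\left(z,R \right)} = -3 + 11 = 8$)
$f{\left(O,X \right)} = 15 - 3 X$ ($f{\left(O,X \right)} = \left(-5 + X\right) \left(-3\right) = 15 - 3 X$)
$\sqrt{\left(t{\left(l{\left(0 \right)},5 \right)} - -18\right) \left(-75 - 52\right) + f{\left(16,u{\left(-1,2 \right)} \right)}} = \sqrt{\left(8 - -18\right) \left(-75 - 52\right) + \left(15 - -15\right)} = \sqrt{\left(8 + 18\right) \left(-127\right) + \left(15 + 15\right)} = \sqrt{26 \left(-127\right) + 30} = \sqrt{-3302 + 30} = \sqrt{-3272} = 2 i \sqrt{818}$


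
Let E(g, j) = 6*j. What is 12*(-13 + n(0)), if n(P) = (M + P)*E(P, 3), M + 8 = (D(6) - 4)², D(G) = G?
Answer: -1020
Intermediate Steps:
M = -4 (M = -8 + (6 - 4)² = -8 + 2² = -8 + 4 = -4)
n(P) = -72 + 18*P (n(P) = (-4 + P)*(6*3) = (-4 + P)*18 = -72 + 18*P)
12*(-13 + n(0)) = 12*(-13 + (-72 + 18*0)) = 12*(-13 + (-72 + 0)) = 12*(-13 - 72) = 12*(-85) = -1020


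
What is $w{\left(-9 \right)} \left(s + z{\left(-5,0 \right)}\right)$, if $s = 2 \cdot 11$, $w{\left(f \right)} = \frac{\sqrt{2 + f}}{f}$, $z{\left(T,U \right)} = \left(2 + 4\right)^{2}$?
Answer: $- \frac{58 i \sqrt{7}}{9} \approx - 17.05 i$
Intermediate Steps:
$z{\left(T,U \right)} = 36$ ($z{\left(T,U \right)} = 6^{2} = 36$)
$w{\left(f \right)} = \frac{\sqrt{2 + f}}{f}$
$s = 22$
$w{\left(-9 \right)} \left(s + z{\left(-5,0 \right)}\right) = \frac{\sqrt{2 - 9}}{-9} \left(22 + 36\right) = - \frac{\sqrt{-7}}{9} \cdot 58 = - \frac{i \sqrt{7}}{9} \cdot 58 = - \frac{58 i \sqrt{7}}{9}$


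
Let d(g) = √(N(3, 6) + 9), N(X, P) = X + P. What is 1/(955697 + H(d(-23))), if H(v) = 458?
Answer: 1/956155 ≈ 1.0459e-6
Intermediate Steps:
N(X, P) = P + X
d(g) = 3*√2 (d(g) = √((6 + 3) + 9) = √(9 + 9) = √18 = 3*√2)
1/(955697 + H(d(-23))) = 1/(955697 + 458) = 1/956155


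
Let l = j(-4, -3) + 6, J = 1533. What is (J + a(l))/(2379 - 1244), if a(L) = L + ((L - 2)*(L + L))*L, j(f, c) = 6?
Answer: 885/227 ≈ 3.8987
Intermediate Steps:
l = 12 (l = 6 + 6 = 12)
a(L) = L + 2*L²*(-2 + L) (a(L) = L + ((-2 + L)*(2*L))*L = L + (2*L*(-2 + L))*L = L + 2*L²*(-2 + L))
(J + a(l))/(2379 - 1244) = (1533 + 12*(1 - 4*12 + 2*12²))/(2379 - 1244) = (1533 + 12*(1 - 48 + 2*144))/1135 = (1533 + 12*(1 - 48 + 288))*(1/1135) = (1533 + 12*241)*(1/1135) = (1533 + 2892)*(1/1135) = 4425*(1/1135) = 885/227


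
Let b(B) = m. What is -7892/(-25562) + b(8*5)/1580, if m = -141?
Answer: 4432559/20193980 ≈ 0.21950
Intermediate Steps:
b(B) = -141
-7892/(-25562) + b(8*5)/1580 = -7892/(-25562) - 141/1580 = -7892*(-1/25562) - 141*1/1580 = 3946/12781 - 141/1580 = 4432559/20193980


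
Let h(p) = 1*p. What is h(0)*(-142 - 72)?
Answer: 0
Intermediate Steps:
h(p) = p
h(0)*(-142 - 72) = 0*(-142 - 72) = 0*(-214) = 0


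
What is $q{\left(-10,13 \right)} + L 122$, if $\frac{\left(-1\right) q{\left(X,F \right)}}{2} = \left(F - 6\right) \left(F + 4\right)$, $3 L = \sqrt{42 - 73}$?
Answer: $-238 + \frac{122 i \sqrt{31}}{3} \approx -238.0 + 226.42 i$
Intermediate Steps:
$L = \frac{i \sqrt{31}}{3}$ ($L = \frac{\sqrt{42 - 73}}{3} = \frac{\sqrt{-31}}{3} = \frac{i \sqrt{31}}{3} \approx 1.8559 i$)
$q{\left(X,F \right)} = - 2 \left(-6 + F\right) \left(4 + F\right)$ ($q{\left(X,F \right)} = - 2 \left(F - 6\right) \left(F + 4\right) = - 2 \left(-6 + F\right) \left(4 + F\right)$)
$q{\left(-10,13 \right)} + L 122 = \left(48 - 2 \cdot 13^{2} + 4 \cdot 13\right) + \frac{i \sqrt{31}}{3} \cdot 122 = \left(48 - 338 + 52\right) + \frac{122 i \sqrt{31}}{3} = -238 + \frac{122 i \sqrt{31}}{3}$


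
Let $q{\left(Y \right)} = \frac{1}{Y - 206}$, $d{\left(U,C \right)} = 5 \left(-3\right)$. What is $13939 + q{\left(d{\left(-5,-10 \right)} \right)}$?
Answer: $\frac{3080518}{221} \approx 13939.0$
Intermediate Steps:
$d{\left(U,C \right)} = -15$
$q{\left(Y \right)} = \frac{1}{-206 + Y}$
$13939 + q{\left(d{\left(-5,-10 \right)} \right)} = 13939 + \frac{1}{-206 - 15} = 13939 + \frac{1}{-221} = 13939 - \frac{1}{221} = \frac{3080518}{221}$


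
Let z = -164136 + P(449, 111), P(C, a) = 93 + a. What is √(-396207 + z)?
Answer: I*√560139 ≈ 748.42*I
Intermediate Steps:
z = -163932 (z = -164136 + (93 + 111) = -164136 + 204 = -163932)
√(-396207 + z) = √(-396207 - 163932) = √(-560139) = I*√560139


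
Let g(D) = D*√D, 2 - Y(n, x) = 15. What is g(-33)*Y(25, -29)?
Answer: 429*I*√33 ≈ 2464.4*I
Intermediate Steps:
Y(n, x) = -13 (Y(n, x) = 2 - 1*15 = 2 - 15 = -13)
g(D) = D^(3/2)
g(-33)*Y(25, -29) = (-33)^(3/2)*(-13) = -33*I*√33*(-13) = 429*I*√33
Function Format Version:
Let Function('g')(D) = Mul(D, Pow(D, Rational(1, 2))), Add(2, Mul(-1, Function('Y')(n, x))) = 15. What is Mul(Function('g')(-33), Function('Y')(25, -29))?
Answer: Mul(429, I, Pow(33, Rational(1, 2))) ≈ Mul(2464.4, I)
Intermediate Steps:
Function('Y')(n, x) = -13 (Function('Y')(n, x) = Add(2, Mul(-1, 15)) = Add(2, -15) = -13)
Function('g')(D) = Pow(D, Rational(3, 2))
Mul(Function('g')(-33), Function('Y')(25, -29)) = Mul(Pow(-33, Rational(3, 2)), -13) = Mul(Mul(-33, I, Pow(33, Rational(1, 2))), -13) = Mul(429, I, Pow(33, Rational(1, 2)))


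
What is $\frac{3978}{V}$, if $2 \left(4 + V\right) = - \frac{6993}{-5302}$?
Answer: $- \frac{42182712}{35423} \approx -1190.8$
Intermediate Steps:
$V = - \frac{35423}{10604}$ ($V = -4 + \frac{\left(-6993\right) \frac{1}{-5302}}{2} = -4 + \frac{\left(-6993\right) \left(- \frac{1}{5302}\right)}{2} = -4 + \frac{1}{2} \cdot \frac{6993}{5302} = -4 + \frac{6993}{10604} = - \frac{35423}{10604} \approx -3.3405$)
$\frac{3978}{V} = \frac{3978}{- \frac{35423}{10604}} = 3978 \left(- \frac{10604}{35423}\right) = - \frac{42182712}{35423}$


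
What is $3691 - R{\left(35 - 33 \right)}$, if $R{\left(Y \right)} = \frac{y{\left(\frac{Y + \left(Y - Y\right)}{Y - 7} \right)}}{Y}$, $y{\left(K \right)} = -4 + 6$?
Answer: $3690$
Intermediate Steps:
$y{\left(K \right)} = 2$
$R{\left(Y \right)} = \frac{2}{Y}$
$3691 - R{\left(35 - 33 \right)} = 3691 - \frac{2}{35 - 33} = 3691 - \frac{2}{2} = 3691 - 2 \cdot \frac{1}{2} = 3691 - 1 = 3690$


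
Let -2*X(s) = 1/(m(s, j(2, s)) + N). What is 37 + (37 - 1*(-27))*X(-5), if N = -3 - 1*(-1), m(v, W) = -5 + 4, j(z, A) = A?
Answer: 143/3 ≈ 47.667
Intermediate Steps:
m(v, W) = -1
N = -2 (N = -3 + 1 = -2)
X(s) = ⅙ (X(s) = -1/(2*(-1 - 2)) = -½/(-3) = -½*(-⅓) = ⅙)
37 + (37 - 1*(-27))*X(-5) = 37 + (37 - 1*(-27))*(⅙) = 37 + (37 + 27)*(⅙) = 37 + 64*(⅙) = 37 + 32/3 = 143/3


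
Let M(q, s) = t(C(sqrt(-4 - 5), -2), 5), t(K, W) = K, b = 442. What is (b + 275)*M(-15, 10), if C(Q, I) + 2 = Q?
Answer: -1434 + 2151*I ≈ -1434.0 + 2151.0*I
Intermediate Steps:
C(Q, I) = -2 + Q
M(q, s) = -2 + 3*I (M(q, s) = -2 + sqrt(-4 - 5) = -2 + sqrt(-9) = -2 + 3*I)
(b + 275)*M(-15, 10) = (442 + 275)*(-2 + 3*I) = 717*(-2 + 3*I) = -1434 + 2151*I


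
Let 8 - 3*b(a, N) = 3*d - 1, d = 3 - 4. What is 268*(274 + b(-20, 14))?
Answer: 74504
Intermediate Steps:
d = -1
b(a, N) = 4 (b(a, N) = 8/3 - (3*(-1) - 1)/3 = 8/3 - (-3 - 1)/3 = 8/3 - ⅓*(-4) = 8/3 + 4/3 = 4)
268*(274 + b(-20, 14)) = 268*(274 + 4) = 268*278 = 74504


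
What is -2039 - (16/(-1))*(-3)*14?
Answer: -2711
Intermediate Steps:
-2039 - (16/(-1))*(-3)*14 = -2039 - (16*(-1))*(-3)*14 = -2039 - (-16*(-3))*14 = -2039 - 48*14 = -2039 - 1*672 = -2039 - 672 = -2711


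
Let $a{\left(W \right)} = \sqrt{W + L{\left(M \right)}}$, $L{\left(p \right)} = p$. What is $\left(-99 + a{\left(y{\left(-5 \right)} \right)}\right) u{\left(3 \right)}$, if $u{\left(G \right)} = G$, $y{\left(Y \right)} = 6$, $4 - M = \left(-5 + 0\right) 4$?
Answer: $-297 + 3 \sqrt{30} \approx -280.57$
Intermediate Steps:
$M = 24$ ($M = 4 - \left(-5 + 0\right) 4 = 4 - \left(-5\right) 4 = 4 - -20 = 4 + 20 = 24$)
$a{\left(W \right)} = \sqrt{24 + W}$ ($a{\left(W \right)} = \sqrt{W + 24} = \sqrt{24 + W}$)
$\left(-99 + a{\left(y{\left(-5 \right)} \right)}\right) u{\left(3 \right)} = \left(-99 + \sqrt{24 + 6}\right) 3 = \left(-99 + \sqrt{30}\right) 3 = -297 + 3 \sqrt{30}$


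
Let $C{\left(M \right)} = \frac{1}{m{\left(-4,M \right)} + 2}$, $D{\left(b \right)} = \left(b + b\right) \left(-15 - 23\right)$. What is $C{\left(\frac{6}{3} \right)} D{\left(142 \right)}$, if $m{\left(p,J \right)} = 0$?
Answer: $-5396$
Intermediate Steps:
$D{\left(b \right)} = - 76 b$ ($D{\left(b \right)} = 2 b \left(-38\right) = - 76 b$)
$C{\left(M \right)} = \frac{1}{2}$ ($C{\left(M \right)} = \frac{1}{0 + 2} = \frac{1}{2}$)
$C{\left(\frac{6}{3} \right)} D{\left(142 \right)} = \frac{\left(-76\right) 142}{2} = \frac{1}{2} \left(-10792\right) = -5396$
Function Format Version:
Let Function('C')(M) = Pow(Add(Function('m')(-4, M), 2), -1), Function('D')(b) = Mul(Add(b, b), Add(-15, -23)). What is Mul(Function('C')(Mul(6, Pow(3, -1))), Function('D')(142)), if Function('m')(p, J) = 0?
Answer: -5396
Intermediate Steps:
Function('D')(b) = Mul(-76, b) (Function('D')(b) = Mul(Mul(2, b), -38) = Mul(-76, b))
Function('C')(M) = Rational(1, 2) (Function('C')(M) = Pow(Add(0, 2), -1) = Pow(2, -1) = Rational(1, 2))
Mul(Function('C')(Mul(6, Pow(3, -1))), Function('D')(142)) = Mul(Rational(1, 2), Mul(-76, 142)) = Mul(Rational(1, 2), -10792) = -5396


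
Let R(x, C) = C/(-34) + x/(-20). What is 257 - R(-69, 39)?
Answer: 86597/340 ≈ 254.70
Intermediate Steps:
R(x, C) = -x/20 - C/34 (R(x, C) = C*(-1/34) + x*(-1/20) = -C/34 - x/20 = -x/20 - C/34)
257 - R(-69, 39) = 257 - (-1/20*(-69) - 1/34*39) = 257 - (69/20 - 39/34) = 257 - 1*783/340 = 257 - 783/340 = 86597/340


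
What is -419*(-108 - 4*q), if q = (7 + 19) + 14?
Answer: 112292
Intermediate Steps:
q = 40 (q = 26 + 14 = 40)
-419*(-108 - 4*q) = -419*(-108 - 4*40) = -419*(-108 - 160) = -419*(-268) = 112292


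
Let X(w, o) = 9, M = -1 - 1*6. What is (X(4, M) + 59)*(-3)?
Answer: -204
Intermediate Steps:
M = -7 (M = -1 - 6 = -7)
(X(4, M) + 59)*(-3) = (9 + 59)*(-3) = 68*(-3) = -204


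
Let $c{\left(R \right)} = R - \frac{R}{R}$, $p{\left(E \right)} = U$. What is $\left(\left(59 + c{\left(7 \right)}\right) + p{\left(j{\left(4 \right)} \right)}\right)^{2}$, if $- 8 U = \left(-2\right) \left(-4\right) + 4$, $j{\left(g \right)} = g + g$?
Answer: $\frac{16129}{4} \approx 4032.3$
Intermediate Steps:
$j{\left(g \right)} = 2 g$
$U = - \frac{3}{2}$ ($U = - \frac{\left(-2\right) \left(-4\right) + 4}{8} = - \frac{8 + 4}{8} = \left(- \frac{1}{8}\right) 12 = - \frac{3}{2} \approx -1.5$)
$p{\left(E \right)} = - \frac{3}{2}$
$c{\left(R \right)} = -1 + R$ ($c{\left(R \right)} = R - 1 = -1 + R$)
$\left(\left(59 + c{\left(7 \right)}\right) + p{\left(j{\left(4 \right)} \right)}\right)^{2} = \left(\left(59 + \left(-1 + 7\right)\right) - \frac{3}{2}\right)^{2} = \left(\left(59 + 6\right) - \frac{3}{2}\right)^{2} = \left(65 - \frac{3}{2}\right)^{2} = \left(\frac{127}{2}\right)^{2} = \frac{16129}{4}$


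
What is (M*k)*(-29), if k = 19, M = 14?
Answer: -7714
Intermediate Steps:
(M*k)*(-29) = (14*19)*(-29) = 266*(-29) = -7714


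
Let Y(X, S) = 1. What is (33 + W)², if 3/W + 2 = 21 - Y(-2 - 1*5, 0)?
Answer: 39601/36 ≈ 1100.0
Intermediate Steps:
W = ⅙ (W = 3/(-2 + (21 - 1*1)) = 3/(-2 + (21 - 1)) = 3/(-2 + 20) = 3/18 = 3*(1/18) = ⅙ ≈ 0.16667)
(33 + W)² = (33 + ⅙)² = (199/6)² = 39601/36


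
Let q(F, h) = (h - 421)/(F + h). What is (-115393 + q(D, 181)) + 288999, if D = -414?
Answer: 40450438/233 ≈ 1.7361e+5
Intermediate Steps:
q(F, h) = (-421 + h)/(F + h)
(-115393 + q(D, 181)) + 288999 = (-115393 + (-421 + 181)/(-414 + 181)) + 288999 = (-115393 - 240/(-233)) + 288999 = (-115393 - 1/233*(-240)) + 288999 = (-115393 + 240/233) + 288999 = -26886329/233 + 288999 = 40450438/233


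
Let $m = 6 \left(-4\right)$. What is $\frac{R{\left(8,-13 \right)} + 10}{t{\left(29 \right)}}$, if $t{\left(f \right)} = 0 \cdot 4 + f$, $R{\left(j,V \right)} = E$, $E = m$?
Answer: $- \frac{14}{29} \approx -0.48276$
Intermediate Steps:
$m = -24$
$E = -24$
$R{\left(j,V \right)} = -24$
$t{\left(f \right)} = f$ ($t{\left(f \right)} = 0 + f = f$)
$\frac{R{\left(8,-13 \right)} + 10}{t{\left(29 \right)}} = \frac{-24 + 10}{29} = \left(-14\right) \frac{1}{29} = - \frac{14}{29}$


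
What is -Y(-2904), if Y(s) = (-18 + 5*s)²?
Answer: -211353444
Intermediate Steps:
-Y(-2904) = -(-18 + 5*(-2904))² = -(-18 - 14520)² = -1*(-14538)² = -1*211353444 = -211353444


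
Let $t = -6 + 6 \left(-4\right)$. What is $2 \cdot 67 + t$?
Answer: $104$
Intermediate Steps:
$t = -30$ ($t = -6 - 24 = -30$)
$2 \cdot 67 + t = 2 \cdot 67 - 30 = 134 - 30 = 104$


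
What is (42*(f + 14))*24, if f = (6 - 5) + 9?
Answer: 24192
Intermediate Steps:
f = 10 (f = 1 + 9 = 10)
(42*(f + 14))*24 = (42*(10 + 14))*24 = (42*24)*24 = 1008*24 = 24192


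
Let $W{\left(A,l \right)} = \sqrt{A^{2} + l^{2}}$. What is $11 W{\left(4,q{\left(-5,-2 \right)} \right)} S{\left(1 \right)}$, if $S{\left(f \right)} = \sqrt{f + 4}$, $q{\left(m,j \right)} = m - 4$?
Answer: $11 \sqrt{485} \approx 242.25$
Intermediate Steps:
$q{\left(m,j \right)} = -4 + m$
$S{\left(f \right)} = \sqrt{4 + f}$
$11 W{\left(4,q{\left(-5,-2 \right)} \right)} S{\left(1 \right)} = 11 \sqrt{4^{2} + \left(-4 - 5\right)^{2}} \sqrt{4 + 1} = 11 \sqrt{16 + \left(-9\right)^{2}} \sqrt{5} = 11 \sqrt{16 + 81} \sqrt{5} = 11 \sqrt{97} \sqrt{5} = 11 \sqrt{485}$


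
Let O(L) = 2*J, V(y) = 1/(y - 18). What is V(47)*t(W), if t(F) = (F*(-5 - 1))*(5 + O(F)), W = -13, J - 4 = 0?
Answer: 1014/29 ≈ 34.966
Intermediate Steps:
J = 4 (J = 4 + 0 = 4)
V(y) = 1/(-18 + y)
O(L) = 8 (O(L) = 2*4 = 8)
t(F) = -78*F (t(F) = (F*(-5 - 1))*(5 + 8) = (F*(-6))*13 = -6*F*13 = -78*F)
V(47)*t(W) = (-78*(-13))/(-18 + 47) = 1014/29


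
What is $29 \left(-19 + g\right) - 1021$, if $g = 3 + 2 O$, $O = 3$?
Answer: $-1311$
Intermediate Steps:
$g = 9$ ($g = 3 + 2 \cdot 3 = 3 + 6 = 9$)
$29 \left(-19 + g\right) - 1021 = 29 \left(-19 + 9\right) - 1021 = 29 \left(-10\right) - 1021 = -290 - 1021 = -1311$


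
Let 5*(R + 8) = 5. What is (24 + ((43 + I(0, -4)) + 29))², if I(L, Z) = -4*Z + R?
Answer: 11025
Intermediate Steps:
R = -7 (R = -8 + (⅕)*5 = -8 + 1 = -7)
I(L, Z) = -7 - 4*Z (I(L, Z) = -4*Z - 7 = -7 - 4*Z)
(24 + ((43 + I(0, -4)) + 29))² = (24 + ((43 + (-7 - 4*(-4))) + 29))² = (24 + ((43 + (-7 + 16)) + 29))² = (24 + ((43 + 9) + 29))² = (24 + (52 + 29))² = (24 + 81)² = 105² = 11025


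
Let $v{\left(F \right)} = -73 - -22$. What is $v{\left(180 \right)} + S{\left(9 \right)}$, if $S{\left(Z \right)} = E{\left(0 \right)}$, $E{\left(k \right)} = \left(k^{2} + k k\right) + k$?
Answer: $-51$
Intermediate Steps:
$E{\left(k \right)} = k + 2 k^{2}$ ($E{\left(k \right)} = \left(k^{2} + k^{2}\right) + k = 2 k^{2} + k = k + 2 k^{2}$)
$S{\left(Z \right)} = 0$ ($S{\left(Z \right)} = 0 \left(1 + 2 \cdot 0\right) = 0 \left(1 + 0\right) = 0 \cdot 1 = 0$)
$v{\left(F \right)} = -51$ ($v{\left(F \right)} = -73 + 22 = -51$)
$v{\left(180 \right)} + S{\left(9 \right)} = -51 + 0 = -51$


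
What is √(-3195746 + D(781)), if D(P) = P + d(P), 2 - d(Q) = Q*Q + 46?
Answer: I*√3804970 ≈ 1950.6*I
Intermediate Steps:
d(Q) = -44 - Q² (d(Q) = 2 - (Q*Q + 46) = 2 - (Q² + 46) = 2 - (46 + Q²) = 2 + (-46 - Q²) = -44 - Q²)
D(P) = -44 + P - P² (D(P) = P + (-44 - P²) = -44 + P - P²)
√(-3195746 + D(781)) = √(-3195746 + (-44 + 781 - 1*781²)) = √(-3195746 + (-44 + 781 - 1*609961)) = √(-3195746 + (-44 + 781 - 609961)) = √(-3195746 - 609224) = √(-3804970) = I*√3804970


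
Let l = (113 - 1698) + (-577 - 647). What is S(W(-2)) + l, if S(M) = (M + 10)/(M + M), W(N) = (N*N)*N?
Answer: -22473/8 ≈ -2809.1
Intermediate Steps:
l = -2809 (l = -1585 - 1224 = -2809)
W(N) = N³ (W(N) = N²*N = N³)
S(M) = (10 + M)/(2*M) (S(M) = (10 + M)/((2*M)) = (10 + M)*(1/(2*M)) = (10 + M)/(2*M))
S(W(-2)) + l = (10 + (-2)³)/(2*((-2)³)) - 2809 = (½)*(10 - 8)/(-8) - 2809 = (½)*(-⅛)*2 - 2809 = -⅛ - 2809 = -22473/8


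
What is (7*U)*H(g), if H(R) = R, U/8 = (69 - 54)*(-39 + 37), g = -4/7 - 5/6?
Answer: 2360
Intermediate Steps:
g = -59/42 (g = -4*1/7 - 5*1/6 = -4/7 - 5/6 = -59/42 ≈ -1.4048)
U = -240 (U = 8*((69 - 54)*(-39 + 37)) = 8*(15*(-2)) = 8*(-30) = -240)
(7*U)*H(g) = (7*(-240))*(-59/42) = -1680*(-59/42) = 2360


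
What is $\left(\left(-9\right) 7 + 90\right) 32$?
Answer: $864$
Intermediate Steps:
$\left(\left(-9\right) 7 + 90\right) 32 = \left(-63 + 90\right) 32 = 27 \cdot 32 = 864$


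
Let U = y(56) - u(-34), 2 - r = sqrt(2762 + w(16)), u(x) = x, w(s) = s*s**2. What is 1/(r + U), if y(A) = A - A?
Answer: -2/309 - sqrt(762)/1854 ≈ -0.021362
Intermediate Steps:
y(A) = 0
w(s) = s**3
r = 2 - 3*sqrt(762) (r = 2 - sqrt(2762 + 16**3) = 2 - sqrt(2762 + 4096) = 2 - sqrt(6858) = 2 - 3*sqrt(762) ≈ -80.813)
U = 34 (U = 0 - 1*(-34) = 0 + 34 = 34)
1/(r + U) = 1/((2 - 3*sqrt(762)) + 34) = 1/(36 - 3*sqrt(762))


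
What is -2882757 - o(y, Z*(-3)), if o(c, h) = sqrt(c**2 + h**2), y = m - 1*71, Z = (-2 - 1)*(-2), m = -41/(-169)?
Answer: -2882757 - 6*sqrt(4229098)/169 ≈ -2.8828e+6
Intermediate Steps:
m = 41/169 (m = -41*(-1/169) = 41/169 ≈ 0.24260)
Z = 6 (Z = -3*(-2) = 6)
y = -11958/169 (y = 41/169 - 1*71 = 41/169 - 71 = -11958/169 ≈ -70.757)
-2882757 - o(y, Z*(-3)) = -2882757 - sqrt((-11958/169)**2 + (6*(-3))**2) = -2882757 - sqrt(142993764/28561 + (-18)**2) = -2882757 - sqrt(142993764/28561 + 324) = -2882757 - sqrt(152247528/28561) = -2882757 - 6*sqrt(4229098)/169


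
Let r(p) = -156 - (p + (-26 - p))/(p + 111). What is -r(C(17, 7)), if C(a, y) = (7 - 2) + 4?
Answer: 9347/60 ≈ 155.78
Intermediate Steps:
C(a, y) = 9 (C(a, y) = 5 + 4 = 9)
r(p) = -156 + 26/(111 + p) (r(p) = -156 - (-26)/(111 + p) = -156 + 26/(111 + p))
-r(C(17, 7)) = -26*(-665 - 6*9)/(111 + 9) = -26*(-665 - 54)/120 = -26*(-719)/120 = -1*(-9347/60) = 9347/60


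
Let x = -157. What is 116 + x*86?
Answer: -13386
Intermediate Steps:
116 + x*86 = 116 - 157*86 = 116 - 13502 = -13386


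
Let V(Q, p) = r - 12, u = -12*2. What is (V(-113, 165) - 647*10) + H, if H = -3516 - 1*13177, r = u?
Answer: -23199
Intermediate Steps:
u = -24
r = -24
V(Q, p) = -36 (V(Q, p) = -24 - 12 = -36)
H = -16693 (H = -3516 - 13177 = -16693)
(V(-113, 165) - 647*10) + H = (-36 - 647*10) - 16693 = (-36 - 6470) - 16693 = -6506 - 16693 = -23199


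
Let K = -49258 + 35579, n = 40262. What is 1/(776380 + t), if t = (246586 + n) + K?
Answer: 1/1049549 ≈ 9.5279e-7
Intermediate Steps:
K = -13679
t = 273169 (t = (246586 + 40262) - 13679 = 286848 - 13679 = 273169)
1/(776380 + t) = 1/(776380 + 273169) = 1/1049549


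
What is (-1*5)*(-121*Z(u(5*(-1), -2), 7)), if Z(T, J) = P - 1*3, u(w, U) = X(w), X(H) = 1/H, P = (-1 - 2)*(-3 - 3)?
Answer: 9075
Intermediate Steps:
P = 18 (P = -3*(-6) = 18)
u(w, U) = 1/w
Z(T, J) = 15 (Z(T, J) = 18 - 1*3 = 18 - 3 = 15)
(-1*5)*(-121*Z(u(5*(-1), -2), 7)) = (-1*5)*(-121*15) = -5*(-1815) = 9075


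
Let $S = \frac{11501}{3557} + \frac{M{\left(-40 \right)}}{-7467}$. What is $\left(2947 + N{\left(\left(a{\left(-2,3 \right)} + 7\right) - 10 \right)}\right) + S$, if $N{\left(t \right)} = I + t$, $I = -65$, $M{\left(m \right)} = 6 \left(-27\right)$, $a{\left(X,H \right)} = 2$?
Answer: $\frac{25535385680}{8853373} \approx 2884.3$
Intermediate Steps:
$M{\left(m \right)} = -162$
$N{\left(t \right)} = -65 + t$
$S = \frac{28818067}{8853373}$ ($S = \frac{11501}{3557} - \frac{162}{-7467} = 11501 \cdot \frac{1}{3557} - - \frac{54}{2489} = \frac{11501}{3557} + \frac{54}{2489} = \frac{28818067}{8853373} \approx 3.255$)
$\left(2947 + N{\left(\left(a{\left(-2,3 \right)} + 7\right) - 10 \right)}\right) + S = \left(2947 + \left(-65 + \left(\left(2 + 7\right) - 10\right)\right)\right) + \frac{28818067}{8853373} = \left(2947 + \left(-65 + \left(9 - 10\right)\right)\right) + \frac{28818067}{8853373} = \left(2947 - 66\right) + \frac{28818067}{8853373} = 2881 + \frac{28818067}{8853373} = \frac{25535385680}{8853373}$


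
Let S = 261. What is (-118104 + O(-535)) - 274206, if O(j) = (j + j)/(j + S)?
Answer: -53745935/137 ≈ -3.9231e+5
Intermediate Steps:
O(j) = 2*j/(261 + j) (O(j) = (j + j)/(j + 261) = (2*j)/(261 + j) = 2*j/(261 + j))
(-118104 + O(-535)) - 274206 = (-118104 + 2*(-535)/(261 - 535)) - 274206 = (-118104 + 2*(-535)/(-274)) - 274206 = (-118104 + 2*(-535)*(-1/274)) - 274206 = (-118104 + 535/137) - 274206 = -16179713/137 - 274206 = -53745935/137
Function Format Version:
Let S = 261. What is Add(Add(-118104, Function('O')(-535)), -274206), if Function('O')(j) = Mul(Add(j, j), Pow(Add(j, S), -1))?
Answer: Rational(-53745935, 137) ≈ -3.9231e+5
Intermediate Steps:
Function('O')(j) = Mul(2, j, Pow(Add(261, j), -1)) (Function('O')(j) = Mul(Add(j, j), Pow(Add(j, 261), -1)) = Mul(Mul(2, j), Pow(Add(261, j), -1)) = Mul(2, j, Pow(Add(261, j), -1)))
Add(Add(-118104, Function('O')(-535)), -274206) = Add(Add(-118104, Mul(2, -535, Pow(Add(261, -535), -1))), -274206) = Add(Add(-118104, Mul(2, -535, Pow(-274, -1))), -274206) = Add(Add(-118104, Mul(2, -535, Rational(-1, 274))), -274206) = Add(Add(-118104, Rational(535, 137)), -274206) = Add(Rational(-16179713, 137), -274206) = Rational(-53745935, 137)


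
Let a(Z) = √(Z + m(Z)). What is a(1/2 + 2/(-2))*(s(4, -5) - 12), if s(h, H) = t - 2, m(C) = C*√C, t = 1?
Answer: -13*√(-2 - I*√2)/2 ≈ -3.0815 + 9.6951*I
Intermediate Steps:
m(C) = C^(3/2)
s(h, H) = -1 (s(h, H) = 1 - 2 = -1)
a(Z) = √(Z + Z^(3/2))
a(1/2 + 2/(-2))*(s(4, -5) - 12) = √((1/2 + 2/(-2)) + (1/2 + 2/(-2))^(3/2))*(-1 - 12) = √((1*(½) + 2*(-½)) + (1*(½) + 2*(-½))^(3/2))*(-13) = √((½ - 1) + (½ - 1)^(3/2))*(-13) = √(-½ + (-½)^(3/2))*(-13) = √(-½ - I*√2/4)*(-13) = -13*√(-½ - I*√2/4)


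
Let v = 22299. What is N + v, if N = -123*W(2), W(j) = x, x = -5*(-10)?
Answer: 16149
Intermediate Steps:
x = 50
W(j) = 50
N = -6150 (N = -123*50 = -6150)
N + v = -6150 + 22299 = 16149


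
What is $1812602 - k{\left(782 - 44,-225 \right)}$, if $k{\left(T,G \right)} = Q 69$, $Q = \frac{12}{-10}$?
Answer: $\frac{9063424}{5} \approx 1.8127 \cdot 10^{6}$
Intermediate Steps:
$Q = - \frac{6}{5}$ ($Q = 12 \left(- \frac{1}{10}\right) = - \frac{6}{5} \approx -1.2$)
$k{\left(T,G \right)} = - \frac{414}{5}$ ($k{\left(T,G \right)} = \left(- \frac{6}{5}\right) 69 = - \frac{414}{5}$)
$1812602 - k{\left(782 - 44,-225 \right)} = 1812602 - - \frac{414}{5} = 1812602 + \frac{414}{5} = \frac{9063424}{5}$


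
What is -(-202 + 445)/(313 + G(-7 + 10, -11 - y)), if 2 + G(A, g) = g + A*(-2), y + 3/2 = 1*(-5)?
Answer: -486/601 ≈ -0.80865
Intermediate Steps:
y = -13/2 (y = -3/2 + 1*(-5) = -3/2 - 5 = -13/2 ≈ -6.5000)
G(A, g) = -2 + g - 2*A (G(A, g) = -2 + (g + A*(-2)) = -2 + (g - 2*A) = -2 + g - 2*A)
-(-202 + 445)/(313 + G(-7 + 10, -11 - y)) = -(-202 + 445)/(313 + (-2 + (-11 - 1*(-13/2)) - 2*(-7 + 10))) = -243/(313 + (-2 + (-11 + 13/2) - 2*3)) = -243/(313 + (-2 - 9/2 - 6)) = -243/(313 - 25/2) = -243/601/2 = -243*2/601 = -1*486/601 = -486/601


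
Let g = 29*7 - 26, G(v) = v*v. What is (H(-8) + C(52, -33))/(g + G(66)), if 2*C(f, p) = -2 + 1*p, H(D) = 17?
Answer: -1/9066 ≈ -0.00011030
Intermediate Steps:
G(v) = v²
g = 177 (g = 203 - 26 = 177)
C(f, p) = -1 + p/2 (C(f, p) = (-2 + 1*p)/2 = (-2 + p)/2 = -1 + p/2)
(H(-8) + C(52, -33))/(g + G(66)) = (17 + (-1 + (½)*(-33)))/(177 + 66²) = (17 + (-1 - 33/2))/(177 + 4356) = (17 - 35/2)/4533 = -½*1/4533 = -1/9066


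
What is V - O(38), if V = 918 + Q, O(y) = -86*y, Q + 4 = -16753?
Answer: -12571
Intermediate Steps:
Q = -16757 (Q = -4 - 16753 = -16757)
V = -15839 (V = 918 - 16757 = -15839)
V - O(38) = -15839 - (-86)*38 = -15839 - 1*(-3268) = -15839 + 3268 = -12571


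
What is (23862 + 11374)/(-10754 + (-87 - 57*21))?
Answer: -17618/6019 ≈ -2.9271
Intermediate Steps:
(23862 + 11374)/(-10754 + (-87 - 57*21)) = 35236/(-10754 + (-87 - 1197)) = 35236/(-10754 - 1284) = 35236/(-12038) = 35236*(-1/12038) = -17618/6019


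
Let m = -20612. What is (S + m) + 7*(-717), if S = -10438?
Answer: -36069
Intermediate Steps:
(S + m) + 7*(-717) = (-10438 - 20612) + 7*(-717) = -31050 - 5019 = -36069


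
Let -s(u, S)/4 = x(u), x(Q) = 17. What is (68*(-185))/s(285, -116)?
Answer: 185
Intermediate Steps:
s(u, S) = -68 (s(u, S) = -4*17 = -68)
(68*(-185))/s(285, -116) = (68*(-185))/(-68) = -12580*(-1/68) = 185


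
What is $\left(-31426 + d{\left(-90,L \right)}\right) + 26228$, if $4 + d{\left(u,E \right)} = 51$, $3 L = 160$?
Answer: $-5151$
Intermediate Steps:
$L = \frac{160}{3}$ ($L = \frac{1}{3} \cdot 160 = \frac{160}{3} \approx 53.333$)
$d{\left(u,E \right)} = 47$ ($d{\left(u,E \right)} = -4 + 51 = 47$)
$\left(-31426 + d{\left(-90,L \right)}\right) + 26228 = \left(-31426 + 47\right) + 26228 = -31379 + 26228 = -5151$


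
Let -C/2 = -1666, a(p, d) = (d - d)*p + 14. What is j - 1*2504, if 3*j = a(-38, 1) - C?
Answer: -3610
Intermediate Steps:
a(p, d) = 14 (a(p, d) = 0*p + 14 = 0 + 14 = 14)
C = 3332 (C = -2*(-1666) = 3332)
j = -1106 (j = (14 - 1*3332)/3 = (14 - 3332)/3 = (⅓)*(-3318) = -1106)
j - 1*2504 = -1106 - 1*2504 = -1106 - 2504 = -3610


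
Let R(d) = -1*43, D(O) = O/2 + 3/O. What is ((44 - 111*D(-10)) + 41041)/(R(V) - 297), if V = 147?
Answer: -416733/3400 ≈ -122.57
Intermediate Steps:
D(O) = O/2 + 3/O (D(O) = O*(½) + 3/O = O/2 + 3/O)
R(d) = -43
((44 - 111*D(-10)) + 41041)/(R(V) - 297) = ((44 - 111*((½)*(-10) + 3/(-10))) + 41041)/(-43 - 297) = ((44 - 111*(-5 + 3*(-⅒))) + 41041)/(-340) = ((44 - 111*(-5 - 3/10)) + 41041)*(-1/340) = ((44 - 111*(-53/10)) + 41041)*(-1/340) = ((44 + 5883/10) + 41041)*(-1/340) = (6323/10 + 41041)*(-1/340) = (416733/10)*(-1/340) = -416733/3400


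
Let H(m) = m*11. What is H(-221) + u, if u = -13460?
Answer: -15891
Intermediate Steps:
H(m) = 11*m
H(-221) + u = 11*(-221) - 13460 = -2431 - 13460 = -15891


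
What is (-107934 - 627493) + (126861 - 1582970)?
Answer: -2191536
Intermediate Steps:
(-107934 - 627493) + (126861 - 1582970) = -735427 - 1456109 = -2191536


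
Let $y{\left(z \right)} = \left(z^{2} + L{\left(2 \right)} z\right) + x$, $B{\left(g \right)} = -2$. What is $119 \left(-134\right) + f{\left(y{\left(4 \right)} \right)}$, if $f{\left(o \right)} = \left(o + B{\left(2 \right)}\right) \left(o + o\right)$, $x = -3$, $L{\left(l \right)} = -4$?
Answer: $-15916$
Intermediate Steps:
$y{\left(z \right)} = -3 + z^{2} - 4 z$ ($y{\left(z \right)} = \left(z^{2} - 4 z\right) - 3 = -3 + z^{2} - 4 z$)
$f{\left(o \right)} = 2 o \left(-2 + o\right)$ ($f{\left(o \right)} = \left(o - 2\right) \left(o + o\right) = \left(-2 + o\right) 2 o = 2 o \left(-2 + o\right)$)
$119 \left(-134\right) + f{\left(y{\left(4 \right)} \right)} = 119 \left(-134\right) + 2 \left(-3 + 4^{2} - 16\right) \left(-2 - \left(19 - 16\right)\right) = -15946 + 2 \left(-3 + 16 - 16\right) \left(-2 - 3\right) = -15946 + 2 \left(-3\right) \left(-2 - 3\right) = -15946 + 2 \left(-3\right) \left(-5\right) = -15946 + 30 = -15916$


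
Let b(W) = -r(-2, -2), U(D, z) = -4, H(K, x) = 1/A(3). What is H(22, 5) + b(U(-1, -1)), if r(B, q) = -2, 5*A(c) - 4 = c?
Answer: 19/7 ≈ 2.7143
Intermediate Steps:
A(c) = 4/5 + c/5
H(K, x) = 5/7 (H(K, x) = 1/(4/5 + (1/5)*3) = 1/(4/5 + 3/5) = 1/(7/5) = 5/7)
b(W) = 2 (b(W) = -1*(-2) = 2)
H(22, 5) + b(U(-1, -1)) = 5/7 + 2 = 19/7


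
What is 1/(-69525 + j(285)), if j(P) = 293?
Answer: -1/69232 ≈ -1.4444e-5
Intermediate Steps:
1/(-69525 + j(285)) = 1/(-69525 + 293) = 1/(-69232) = -1/69232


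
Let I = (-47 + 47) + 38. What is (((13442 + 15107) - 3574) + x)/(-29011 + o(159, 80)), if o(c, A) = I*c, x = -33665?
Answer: 8690/22969 ≈ 0.37834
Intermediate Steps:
I = 38 (I = 0 + 38 = 38)
o(c, A) = 38*c
(((13442 + 15107) - 3574) + x)/(-29011 + o(159, 80)) = (((13442 + 15107) - 3574) - 33665)/(-29011 + 38*159) = ((28549 - 3574) - 33665)/(-29011 + 6042) = (24975 - 33665)/(-22969) = -8690*(-1/22969) = 8690/22969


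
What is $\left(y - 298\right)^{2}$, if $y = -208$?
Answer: $256036$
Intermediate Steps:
$\left(y - 298\right)^{2} = \left(-208 - 298\right)^{2} = \left(-506\right)^{2} = 256036$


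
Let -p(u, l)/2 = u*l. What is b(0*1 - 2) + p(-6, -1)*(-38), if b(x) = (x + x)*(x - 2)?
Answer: 472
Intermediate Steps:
p(u, l) = -2*l*u (p(u, l) = -2*u*l = -2*l*u)
b(x) = 2*x*(-2 + x) (b(x) = (2*x)*(-2 + x) = 2*x*(-2 + x))
b(0*1 - 2) + p(-6, -1)*(-38) = 2*(0*1 - 2)*(-2 + (0*1 - 2)) - 2*(-1)*(-6)*(-38) = 2*(0 - 2)*(-2 + (0 - 2)) - 12*(-38) = 2*(-2)*(-2 - 2) + 456 = 2*(-2)*(-4) + 456 = 16 + 456 = 472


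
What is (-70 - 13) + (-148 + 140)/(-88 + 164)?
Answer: -1579/19 ≈ -83.105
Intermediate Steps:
(-70 - 13) + (-148 + 140)/(-88 + 164) = -83 - 8/76 = -83 - 8*1/76 = -83 - 2/19 = -1579/19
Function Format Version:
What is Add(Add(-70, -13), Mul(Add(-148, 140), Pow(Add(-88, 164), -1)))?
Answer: Rational(-1579, 19) ≈ -83.105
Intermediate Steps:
Add(Add(-70, -13), Mul(Add(-148, 140), Pow(Add(-88, 164), -1))) = Add(-83, Mul(-8, Pow(76, -1))) = Add(-83, Mul(-8, Rational(1, 76))) = Add(-83, Rational(-2, 19)) = Rational(-1579, 19)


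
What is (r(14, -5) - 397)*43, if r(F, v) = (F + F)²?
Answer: 16641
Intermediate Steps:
r(F, v) = 4*F² (r(F, v) = (2*F)² = 4*F²)
(r(14, -5) - 397)*43 = (4*14² - 397)*43 = (4*196 - 397)*43 = (784 - 397)*43 = 387*43 = 16641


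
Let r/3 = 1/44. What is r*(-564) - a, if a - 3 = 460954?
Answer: -5070950/11 ≈ -4.6100e+5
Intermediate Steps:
a = 460957 (a = 3 + 460954 = 460957)
r = 3/44 ≈ 0.068182
r*(-564) - a = (3/44)*(-564) - 1*460957 = -423/11 - 460957 = -5070950/11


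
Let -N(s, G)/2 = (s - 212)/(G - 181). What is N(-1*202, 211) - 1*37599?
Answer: -187857/5 ≈ -37571.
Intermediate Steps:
N(s, G) = -2*(-212 + s)/(-181 + G) (N(s, G) = -2*(s - 212)/(G - 181) = -2*(-212 + s)/(-181 + G))
N(-1*202, 211) - 1*37599 = 2*(212 - (-1)*202)/(-181 + 211) - 1*37599 = 2*(212 - 1*(-202))/30 - 37599 = 2*(1/30)*(212 + 202) - 37599 = 2*(1/30)*414 - 37599 = 138/5 - 37599 = -187857/5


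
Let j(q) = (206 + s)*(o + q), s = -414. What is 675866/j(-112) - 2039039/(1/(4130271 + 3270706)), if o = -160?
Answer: -426890834403983731/28288 ≈ -1.5091e+13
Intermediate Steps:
j(q) = 33280 - 208*q (j(q) = (206 - 414)*(-160 + q) = -208*(-160 + q) = 33280 - 208*q)
675866/j(-112) - 2039039/(1/(4130271 + 3270706)) = 675866/(33280 - 208*(-112)) - 2039039/(1/(4130271 + 3270706)) = 675866/(33280 + 23296) - 2039039/(1/7400977) = 675866/56576 - 2039039/1/7400977 = 675866*(1/56576) - 2039039*7400977 = 337933/28288 - 15090880741103 = -426890834403983731/28288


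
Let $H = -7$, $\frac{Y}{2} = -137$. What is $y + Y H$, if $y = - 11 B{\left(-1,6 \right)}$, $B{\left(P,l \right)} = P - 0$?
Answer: $1929$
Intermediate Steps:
$Y = -274$ ($Y = 2 \left(-137\right) = -274$)
$B{\left(P,l \right)} = P$ ($B{\left(P,l \right)} = P + 0 = P$)
$y = 11$ ($y = \left(-11\right) \left(-1\right) = 11$)
$y + Y H = 11 - -1918 = 11 + 1918 = 1929$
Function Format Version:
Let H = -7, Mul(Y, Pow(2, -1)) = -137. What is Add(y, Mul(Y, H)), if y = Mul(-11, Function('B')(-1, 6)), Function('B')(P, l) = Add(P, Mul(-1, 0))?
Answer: 1929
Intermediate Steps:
Y = -274 (Y = Mul(2, -137) = -274)
Function('B')(P, l) = P (Function('B')(P, l) = Add(P, 0) = P)
y = 11 (y = Mul(-11, -1) = 11)
Add(y, Mul(Y, H)) = Add(11, Mul(-274, -7)) = Add(11, 1918) = 1929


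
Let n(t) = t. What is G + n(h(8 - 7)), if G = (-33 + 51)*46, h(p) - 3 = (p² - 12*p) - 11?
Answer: 809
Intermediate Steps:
h(p) = -8 + p² - 12*p (h(p) = 3 + ((p² - 12*p) - 11) = 3 + (-11 + p² - 12*p) = -8 + p² - 12*p)
G = 828 (G = 18*46 = 828)
G + n(h(8 - 7)) = 828 + (-8 + (8 - 7)² - 12*(8 - 7)) = 828 + (-8 + 1² - 12*1) = 828 + (-8 + 1 - 12) = 828 - 19 = 809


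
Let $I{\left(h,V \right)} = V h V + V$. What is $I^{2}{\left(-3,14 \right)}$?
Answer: $329476$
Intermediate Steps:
$I{\left(h,V \right)} = V + h V^{2}$ ($I{\left(h,V \right)} = h V^{2} + V = V + h V^{2}$)
$I^{2}{\left(-3,14 \right)} = \left(14 \left(1 + 14 \left(-3\right)\right)\right)^{2} = \left(14 \left(1 - 42\right)\right)^{2} = \left(14 \left(-41\right)\right)^{2} = \left(-574\right)^{2} = 329476$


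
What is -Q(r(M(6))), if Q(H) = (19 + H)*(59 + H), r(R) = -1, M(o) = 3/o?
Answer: -1044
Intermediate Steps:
-Q(r(M(6))) = -(1121 + (-1)**2 + 78*(-1)) = -(1121 + 1 - 78) = -1*1044 = -1044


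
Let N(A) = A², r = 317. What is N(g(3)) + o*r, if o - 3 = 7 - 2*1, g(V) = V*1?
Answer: 2545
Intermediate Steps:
g(V) = V
o = 8 (o = 3 + (7 - 2*1) = 3 + (7 - 2) = 3 + 5 = 8)
N(g(3)) + o*r = 3² + 8*317 = 9 + 2536 = 2545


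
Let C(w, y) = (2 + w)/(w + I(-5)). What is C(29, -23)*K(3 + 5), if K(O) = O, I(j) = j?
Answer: 31/3 ≈ 10.333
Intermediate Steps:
C(w, y) = (2 + w)/(-5 + w) (C(w, y) = (2 + w)/(w - 5) = (2 + w)/(-5 + w))
C(29, -23)*K(3 + 5) = ((2 + 29)/(-5 + 29))*(3 + 5) = (31/24)*8 = 31/3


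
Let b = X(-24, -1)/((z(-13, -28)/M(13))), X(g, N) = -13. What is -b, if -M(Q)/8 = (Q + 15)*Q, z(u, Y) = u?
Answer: 2912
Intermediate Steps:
M(Q) = -8*Q*(15 + Q) (M(Q) = -8*(Q + 15)*Q = -8*(15 + Q)*Q = -8*Q*(15 + Q))
b = -2912 (b = -13/((-13*(-1/(104*(15 + 13))))) = -13/((-13/((-8*13*28)))) = -13/((-13/(-2912))) = -13/((-13*(-1/2912))) = -13/1/224 = -13*224 = -2912)
-b = -1*(-2912) = 2912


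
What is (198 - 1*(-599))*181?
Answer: 144257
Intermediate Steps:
(198 - 1*(-599))*181 = (198 + 599)*181 = 797*181 = 144257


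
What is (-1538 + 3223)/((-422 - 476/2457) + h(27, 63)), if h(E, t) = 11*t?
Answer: 591435/95053 ≈ 6.2222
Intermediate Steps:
(-1538 + 3223)/((-422 - 476/2457) + h(27, 63)) = (-1538 + 3223)/((-422 - 476/2457) + 11*63) = 1685/((-422 - 476/2457) + 693) = 1685/((-422 - 1*68/351) + 693) = 1685/((-422 - 68/351) + 693) = 1685/(-148190/351 + 693) = 1685/(95053/351) = 1685*(351/95053) = 591435/95053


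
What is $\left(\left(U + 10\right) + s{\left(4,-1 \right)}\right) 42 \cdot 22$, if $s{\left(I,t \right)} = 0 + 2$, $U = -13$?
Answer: $-924$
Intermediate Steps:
$s{\left(I,t \right)} = 2$
$\left(\left(U + 10\right) + s{\left(4,-1 \right)}\right) 42 \cdot 22 = \left(\left(-13 + 10\right) + 2\right) 42 \cdot 22 = \left(-3 + 2\right) 42 \cdot 22 = \left(-1\right) 42 \cdot 22 = \left(-42\right) 22 = -924$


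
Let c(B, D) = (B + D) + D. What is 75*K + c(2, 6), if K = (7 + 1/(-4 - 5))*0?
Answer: 14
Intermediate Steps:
c(B, D) = B + 2*D
K = 0 (K = (7 + 1/(-9))*0 = (7 - 1/9)*0 = (62/9)*0 = 0)
75*K + c(2, 6) = 75*0 + (2 + 2*6) = 0 + (2 + 12) = 0 + 14 = 14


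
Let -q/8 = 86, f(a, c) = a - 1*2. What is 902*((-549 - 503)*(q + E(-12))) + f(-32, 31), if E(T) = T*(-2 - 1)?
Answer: 618685374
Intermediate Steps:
f(a, c) = -2 + a (f(a, c) = a - 2 = -2 + a)
q = -688 (q = -8*86 = -688)
E(T) = -3*T (E(T) = T*(-3) = -3*T)
902*((-549 - 503)*(q + E(-12))) + f(-32, 31) = 902*((-549 - 503)*(-688 - 3*(-12))) + (-2 - 32) = 902*(-1052*(-688 + 36)) - 34 = 902*(-1052*(-652)) - 34 = 902*685904 - 34 = 618685408 - 34 = 618685374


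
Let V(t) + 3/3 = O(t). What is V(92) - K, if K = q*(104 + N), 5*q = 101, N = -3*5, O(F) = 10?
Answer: -8944/5 ≈ -1788.8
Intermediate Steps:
N = -15
V(t) = 9 (V(t) = -1 + 10 = 9)
q = 101/5 (q = (⅕)*101 = 101/5 ≈ 20.200)
K = 8989/5 (K = 101*(104 - 15)/5 = (101/5)*89 = 8989/5 ≈ 1797.8)
V(92) - K = 9 - 1*8989/5 = 9 - 8989/5 = -8944/5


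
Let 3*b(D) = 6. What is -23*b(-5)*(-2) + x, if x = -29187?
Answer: -29095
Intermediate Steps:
b(D) = 2 (b(D) = (1/3)*6 = 2)
-23*b(-5)*(-2) + x = -23*2*(-2) - 29187 = -46*(-2) - 29187 = 92 - 29187 = -29095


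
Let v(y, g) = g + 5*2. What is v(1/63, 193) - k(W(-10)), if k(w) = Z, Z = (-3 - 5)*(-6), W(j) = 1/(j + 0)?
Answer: 155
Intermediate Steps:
v(y, g) = 10 + g (v(y, g) = g + 10 = 10 + g)
W(j) = 1/j
Z = 48 (Z = -8*(-6) = 48)
k(w) = 48
v(1/63, 193) - k(W(-10)) = (10 + 193) - 1*48 = 203 - 48 = 155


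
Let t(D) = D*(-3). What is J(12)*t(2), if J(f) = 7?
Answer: -42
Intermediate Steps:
t(D) = -3*D
J(12)*t(2) = 7*(-3*2) = 7*(-6) = -42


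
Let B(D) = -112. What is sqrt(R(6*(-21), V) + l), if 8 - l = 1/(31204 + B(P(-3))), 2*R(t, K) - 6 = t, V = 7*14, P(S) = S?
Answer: I*sqrt(12567269805)/15546 ≈ 7.2111*I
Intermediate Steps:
V = 98
R(t, K) = 3 + t/2
l = 248735/31092 (l = 8 - 1/(31204 - 112) = 8 - 1/31092 = 248735/31092 ≈ 8.0000)
sqrt(R(6*(-21), V) + l) = sqrt((3 + (6*(-21))/2) + 248735/31092) = sqrt((3 + (1/2)*(-126)) + 248735/31092) = sqrt((3 - 63) + 248735/31092) = sqrt(-60 + 248735/31092) = sqrt(-1616785/31092) = I*sqrt(12567269805)/15546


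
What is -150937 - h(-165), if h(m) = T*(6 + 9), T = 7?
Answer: -151042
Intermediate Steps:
h(m) = 105 (h(m) = 7*(6 + 9) = 7*15 = 105)
-150937 - h(-165) = -150937 - 1*105 = -150937 - 105 = -151042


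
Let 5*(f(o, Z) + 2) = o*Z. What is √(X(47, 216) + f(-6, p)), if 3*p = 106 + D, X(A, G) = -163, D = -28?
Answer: 3*I*√545/5 ≈ 14.007*I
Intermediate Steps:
p = 26 (p = (106 - 28)/3 = (⅓)*78 = 26)
f(o, Z) = -2 + Z*o/5 (f(o, Z) = -2 + (o*Z)/5 = -2 + (Z*o)/5 = -2 + Z*o/5)
√(X(47, 216) + f(-6, p)) = √(-163 + (-2 + (⅕)*26*(-6))) = √(-163 + (-2 - 156/5)) = √(-163 - 166/5) = √(-981/5) = 3*I*√545/5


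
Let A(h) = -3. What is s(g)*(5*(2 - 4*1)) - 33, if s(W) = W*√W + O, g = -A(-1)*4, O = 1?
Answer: -43 - 240*√3 ≈ -458.69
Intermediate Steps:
g = 12 (g = -1*(-3)*4 = 3*4 = 12)
s(W) = 1 + W^(3/2) (s(W) = W*√W + 1 = W^(3/2) + 1 = 1 + W^(3/2))
s(g)*(5*(2 - 4*1)) - 33 = (1 + 12^(3/2))*(5*(2 - 4*1)) - 33 = (1 + 24*√3)*(5*(2 - 4)) - 33 = (1 + 24*√3)*(5*(-2)) - 33 = (1 + 24*√3)*(-10) - 33 = (-10 - 240*√3) - 33 = -43 - 240*√3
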